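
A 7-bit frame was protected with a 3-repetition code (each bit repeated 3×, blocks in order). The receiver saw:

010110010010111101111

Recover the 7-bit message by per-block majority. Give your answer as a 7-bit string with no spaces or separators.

0100111

Block 1 (010): 1 one → 0
Block 2 (110): 2 ones → 1
Block 3 (010): 1 one → 0
Block 4 (010): 1 one → 0
Block 5 (111): 3 ones → 1
Block 6 (101): 2 ones → 1
Block 7 (111): 3 ones → 1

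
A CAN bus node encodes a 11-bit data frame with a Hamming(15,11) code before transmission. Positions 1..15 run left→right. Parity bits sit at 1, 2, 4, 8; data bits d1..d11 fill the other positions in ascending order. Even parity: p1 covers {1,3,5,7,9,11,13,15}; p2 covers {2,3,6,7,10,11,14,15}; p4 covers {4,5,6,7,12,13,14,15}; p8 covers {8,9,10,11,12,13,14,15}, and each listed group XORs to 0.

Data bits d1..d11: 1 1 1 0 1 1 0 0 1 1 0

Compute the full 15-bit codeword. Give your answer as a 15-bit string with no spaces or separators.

Place data at non-parity positions: p1 p2 1 p4 1 1 0 p8 1 1 0 0 1 1 0
p1 (pos 1,3,5,7,9,11,13,15): XOR of data positions = 1⊕1⊕0⊕1⊕0⊕1⊕0 = 0
p2 (pos 2,3,6,7,10,11,14,15): XOR of data positions = 1⊕1⊕0⊕1⊕0⊕1⊕0 = 0
p4 (pos 4,5,6,7,12,13,14,15): XOR of data positions = 1⊕1⊕0⊕0⊕1⊕1⊕0 = 0
p8 (pos 8,9,10,11,12,13,14,15): XOR of data positions = 1⊕1⊕0⊕0⊕1⊕1⊕0 = 0
Codeword: 001011001100110

001011001100110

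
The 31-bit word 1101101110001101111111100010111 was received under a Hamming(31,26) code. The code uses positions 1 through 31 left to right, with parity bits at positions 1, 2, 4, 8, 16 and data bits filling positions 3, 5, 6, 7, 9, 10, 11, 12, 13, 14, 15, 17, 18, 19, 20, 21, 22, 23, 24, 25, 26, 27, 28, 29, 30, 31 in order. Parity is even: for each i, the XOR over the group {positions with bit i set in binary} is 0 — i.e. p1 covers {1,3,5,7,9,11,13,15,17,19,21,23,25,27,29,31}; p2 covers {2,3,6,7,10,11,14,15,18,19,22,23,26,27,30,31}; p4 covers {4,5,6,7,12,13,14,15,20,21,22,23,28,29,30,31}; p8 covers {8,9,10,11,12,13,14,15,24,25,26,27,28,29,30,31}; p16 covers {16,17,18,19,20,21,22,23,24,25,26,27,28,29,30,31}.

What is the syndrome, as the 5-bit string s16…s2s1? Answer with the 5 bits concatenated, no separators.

s1 (pos 1,3,5,7,9,11,13,15,17,19,21,23,25,27,29,31): 1⊕0⊕1⊕1⊕1⊕0⊕1⊕0⊕1⊕1⊕1⊕1⊕0⊕1⊕1⊕1 = 0
s2 (pos 2,3,6,7,10,11,14,15,18,19,22,23,26,27,30,31): 1⊕0⊕0⊕1⊕0⊕0⊕1⊕0⊕1⊕1⊕1⊕1⊕0⊕1⊕1⊕1 = 0
s4 (pos 4,5,6,7,12,13,14,15,20,21,22,23,28,29,30,31): 1⊕1⊕0⊕1⊕0⊕1⊕1⊕0⊕1⊕1⊕1⊕1⊕0⊕1⊕1⊕1 = 0
s8 (pos 8,9,10,11,12,13,14,15,24,25,26,27,28,29,30,31): 1⊕1⊕0⊕0⊕0⊕1⊕1⊕0⊕0⊕0⊕0⊕1⊕0⊕1⊕1⊕1 = 0
s16 (pos 16,17,18,19,20,21,22,23,24,25,26,27,28,29,30,31): 1⊕1⊕1⊕1⊕1⊕1⊕1⊕1⊕0⊕0⊕0⊕1⊕0⊕1⊕1⊕1 = 0
Syndrome s16…s1 = 00000 → no error.

00000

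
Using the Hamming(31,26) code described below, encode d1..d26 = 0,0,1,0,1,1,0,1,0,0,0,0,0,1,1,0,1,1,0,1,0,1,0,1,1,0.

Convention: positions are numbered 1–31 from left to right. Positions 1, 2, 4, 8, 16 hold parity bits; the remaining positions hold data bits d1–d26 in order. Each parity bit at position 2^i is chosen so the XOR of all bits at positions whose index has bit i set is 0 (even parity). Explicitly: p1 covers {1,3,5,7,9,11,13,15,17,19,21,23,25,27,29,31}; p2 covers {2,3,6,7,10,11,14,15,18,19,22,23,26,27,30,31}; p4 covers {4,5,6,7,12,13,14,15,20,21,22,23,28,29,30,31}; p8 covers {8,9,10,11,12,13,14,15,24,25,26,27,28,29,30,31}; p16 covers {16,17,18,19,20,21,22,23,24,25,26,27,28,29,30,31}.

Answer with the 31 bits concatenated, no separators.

0101010111010000001101101010110

Place data at non-parity positions: p1 p2 0 p4 0 1 0 p8 1 1 0 1 0 0 0 p16 0 0 1 1 0 1 1 0 1 0 1 0 1 1 0
p1 (pos 1,3,5,7,9,11,13,15,17,19,21,23,25,27,29,31): XOR of data positions = 0⊕0⊕0⊕1⊕0⊕0⊕0⊕0⊕1⊕0⊕1⊕1⊕1⊕1⊕0 = 0
p2 (pos 2,3,6,7,10,11,14,15,18,19,22,23,26,27,30,31): XOR of data positions = 0⊕1⊕0⊕1⊕0⊕0⊕0⊕0⊕1⊕1⊕1⊕0⊕1⊕1⊕0 = 1
p4 (pos 4,5,6,7,12,13,14,15,20,21,22,23,28,29,30,31): XOR of data positions = 0⊕1⊕0⊕1⊕0⊕0⊕0⊕1⊕0⊕1⊕1⊕0⊕1⊕1⊕0 = 1
p8 (pos 8,9,10,11,12,13,14,15,24,25,26,27,28,29,30,31): XOR of data positions = 1⊕1⊕0⊕1⊕0⊕0⊕0⊕0⊕1⊕0⊕1⊕0⊕1⊕1⊕0 = 1
p16 (pos 16,17,18,19,20,21,22,23,24,25,26,27,28,29,30,31): XOR of data positions = 0⊕0⊕1⊕1⊕0⊕1⊕1⊕0⊕1⊕0⊕1⊕0⊕1⊕1⊕0 = 0
Codeword: 0101010111010000001101101010110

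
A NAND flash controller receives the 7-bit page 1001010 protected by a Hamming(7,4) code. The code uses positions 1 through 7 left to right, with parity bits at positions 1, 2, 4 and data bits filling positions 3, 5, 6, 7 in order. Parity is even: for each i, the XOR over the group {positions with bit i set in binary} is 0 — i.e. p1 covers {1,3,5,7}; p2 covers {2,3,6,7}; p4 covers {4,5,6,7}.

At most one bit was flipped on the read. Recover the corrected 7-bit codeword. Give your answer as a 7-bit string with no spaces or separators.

1011010

s1 (pos 1,3,5,7): 1⊕0⊕0⊕0 = 1
s2 (pos 2,3,6,7): 0⊕0⊕1⊕0 = 1
s4 (pos 4,5,6,7): 1⊕0⊕1⊕0 = 0
Syndrome s4…s1 = 011 → error at position 3.
Flip position 3: 1001010 → 1011010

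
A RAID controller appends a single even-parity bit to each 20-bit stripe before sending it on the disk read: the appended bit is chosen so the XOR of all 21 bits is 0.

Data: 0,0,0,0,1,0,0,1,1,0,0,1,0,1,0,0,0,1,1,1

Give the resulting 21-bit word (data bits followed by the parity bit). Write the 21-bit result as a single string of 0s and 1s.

000010011001010001110

XOR of the 20 data bits: 0⊕0⊕0⊕0⊕1⊕0⊕0⊕1⊕1⊕0⊕0⊕1⊕0⊕1⊕0⊕0⊕0⊕1⊕1⊕1 = 0
Parity bit = 0 (so all 21 bits XOR to 0).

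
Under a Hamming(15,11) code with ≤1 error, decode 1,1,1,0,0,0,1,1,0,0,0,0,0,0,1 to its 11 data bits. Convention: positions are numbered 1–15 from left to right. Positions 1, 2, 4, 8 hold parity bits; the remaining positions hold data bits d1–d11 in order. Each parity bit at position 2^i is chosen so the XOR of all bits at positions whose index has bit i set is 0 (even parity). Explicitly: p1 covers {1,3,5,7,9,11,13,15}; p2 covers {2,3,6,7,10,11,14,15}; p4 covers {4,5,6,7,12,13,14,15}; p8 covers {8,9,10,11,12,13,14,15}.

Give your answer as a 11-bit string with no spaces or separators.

s1 (pos 1,3,5,7,9,11,13,15): 1⊕1⊕0⊕1⊕0⊕0⊕0⊕1 = 0
s2 (pos 2,3,6,7,10,11,14,15): 1⊕1⊕0⊕1⊕0⊕0⊕0⊕1 = 0
s4 (pos 4,5,6,7,12,13,14,15): 0⊕0⊕0⊕1⊕0⊕0⊕0⊕1 = 0
s8 (pos 8,9,10,11,12,13,14,15): 1⊕0⊕0⊕0⊕0⊕0⊕0⊕1 = 0
Syndrome s8…s1 = 0000 → no error.
Read data bits from positions 3,5,6,7,9,10,11,12,13,14,15: 10010000001

10010000001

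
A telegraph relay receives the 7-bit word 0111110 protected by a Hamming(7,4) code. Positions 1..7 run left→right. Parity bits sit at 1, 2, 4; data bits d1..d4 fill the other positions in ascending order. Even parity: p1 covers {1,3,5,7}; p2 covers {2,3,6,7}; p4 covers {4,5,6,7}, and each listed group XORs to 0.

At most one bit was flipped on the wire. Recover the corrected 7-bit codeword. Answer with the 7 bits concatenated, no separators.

0111100

s1 (pos 1,3,5,7): 0⊕1⊕1⊕0 = 0
s2 (pos 2,3,6,7): 1⊕1⊕1⊕0 = 1
s4 (pos 4,5,6,7): 1⊕1⊕1⊕0 = 1
Syndrome s4…s1 = 110 → error at position 6.
Flip position 6: 0111110 → 0111100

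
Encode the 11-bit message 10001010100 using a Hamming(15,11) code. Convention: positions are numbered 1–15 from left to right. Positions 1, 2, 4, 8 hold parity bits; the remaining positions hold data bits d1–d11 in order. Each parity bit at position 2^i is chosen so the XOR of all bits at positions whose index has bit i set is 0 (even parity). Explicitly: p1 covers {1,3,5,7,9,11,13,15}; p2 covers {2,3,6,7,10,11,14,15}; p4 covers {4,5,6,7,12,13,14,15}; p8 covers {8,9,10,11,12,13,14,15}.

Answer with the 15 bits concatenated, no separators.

Place data at non-parity positions: p1 p2 1 p4 0 0 0 p8 1 0 1 0 1 0 0
p1 (pos 1,3,5,7,9,11,13,15): XOR of data positions = 1⊕0⊕0⊕1⊕1⊕1⊕0 = 0
p2 (pos 2,3,6,7,10,11,14,15): XOR of data positions = 1⊕0⊕0⊕0⊕1⊕0⊕0 = 0
p4 (pos 4,5,6,7,12,13,14,15): XOR of data positions = 0⊕0⊕0⊕0⊕1⊕0⊕0 = 1
p8 (pos 8,9,10,11,12,13,14,15): XOR of data positions = 1⊕0⊕1⊕0⊕1⊕0⊕0 = 1
Codeword: 001100011010100

001100011010100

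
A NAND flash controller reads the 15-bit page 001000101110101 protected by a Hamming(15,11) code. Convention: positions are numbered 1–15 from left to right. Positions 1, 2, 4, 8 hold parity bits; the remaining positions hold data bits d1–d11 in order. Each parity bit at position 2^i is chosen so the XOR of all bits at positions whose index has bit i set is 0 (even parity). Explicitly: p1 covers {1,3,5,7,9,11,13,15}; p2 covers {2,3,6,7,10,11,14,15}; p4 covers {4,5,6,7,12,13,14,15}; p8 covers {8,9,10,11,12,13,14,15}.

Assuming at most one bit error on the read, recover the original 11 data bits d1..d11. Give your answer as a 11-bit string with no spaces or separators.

s1 (pos 1,3,5,7,9,11,13,15): 0⊕1⊕0⊕1⊕1⊕1⊕1⊕1 = 0
s2 (pos 2,3,6,7,10,11,14,15): 0⊕1⊕0⊕1⊕1⊕1⊕0⊕1 = 1
s4 (pos 4,5,6,7,12,13,14,15): 0⊕0⊕0⊕1⊕0⊕1⊕0⊕1 = 1
s8 (pos 8,9,10,11,12,13,14,15): 0⊕1⊕1⊕1⊕0⊕1⊕0⊕1 = 1
Syndrome s8…s1 = 1110 → error at position 14.
Flip position 14: 001000101110101 → 001000101110111
Read data bits from positions 3,5,6,7,9,10,11,12,13,14,15: 10011110111

10011110111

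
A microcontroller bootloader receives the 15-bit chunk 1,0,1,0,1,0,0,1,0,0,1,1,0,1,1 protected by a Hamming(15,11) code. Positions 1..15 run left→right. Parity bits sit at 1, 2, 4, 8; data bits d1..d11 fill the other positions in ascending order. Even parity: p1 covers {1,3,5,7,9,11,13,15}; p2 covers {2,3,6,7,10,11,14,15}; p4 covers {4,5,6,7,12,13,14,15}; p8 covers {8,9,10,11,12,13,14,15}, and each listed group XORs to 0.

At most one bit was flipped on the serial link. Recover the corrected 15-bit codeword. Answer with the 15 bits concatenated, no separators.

s1 (pos 1,3,5,7,9,11,13,15): 1⊕1⊕1⊕0⊕0⊕1⊕0⊕1 = 1
s2 (pos 2,3,6,7,10,11,14,15): 0⊕1⊕0⊕0⊕0⊕1⊕1⊕1 = 0
s4 (pos 4,5,6,7,12,13,14,15): 0⊕1⊕0⊕0⊕1⊕0⊕1⊕1 = 0
s8 (pos 8,9,10,11,12,13,14,15): 1⊕0⊕0⊕1⊕1⊕0⊕1⊕1 = 1
Syndrome s8…s1 = 1001 → error at position 9.
Flip position 9: 101010010011011 → 101010011011011

101010011011011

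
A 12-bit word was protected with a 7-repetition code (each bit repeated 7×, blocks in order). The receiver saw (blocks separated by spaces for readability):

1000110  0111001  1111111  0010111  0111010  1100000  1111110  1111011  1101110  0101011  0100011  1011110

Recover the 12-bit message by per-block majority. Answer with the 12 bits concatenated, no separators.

011110111101

Block 1 (1000110): 3 ones → 0
Block 2 (0111001): 4 ones → 1
Block 3 (1111111): 7 ones → 1
Block 4 (0010111): 4 ones → 1
Block 5 (0111010): 4 ones → 1
Block 6 (1100000): 2 ones → 0
Block 7 (1111110): 6 ones → 1
Block 8 (1111011): 6 ones → 1
Block 9 (1101110): 5 ones → 1
Block 10 (0101011): 4 ones → 1
Block 11 (0100011): 3 ones → 0
Block 12 (1011110): 5 ones → 1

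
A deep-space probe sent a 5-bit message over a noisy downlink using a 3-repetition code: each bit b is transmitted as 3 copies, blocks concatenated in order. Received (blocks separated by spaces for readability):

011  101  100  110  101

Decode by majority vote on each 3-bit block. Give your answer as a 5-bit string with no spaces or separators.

Block 1 (011): 2 ones → 1
Block 2 (101): 2 ones → 1
Block 3 (100): 1 one → 0
Block 4 (110): 2 ones → 1
Block 5 (101): 2 ones → 1

11011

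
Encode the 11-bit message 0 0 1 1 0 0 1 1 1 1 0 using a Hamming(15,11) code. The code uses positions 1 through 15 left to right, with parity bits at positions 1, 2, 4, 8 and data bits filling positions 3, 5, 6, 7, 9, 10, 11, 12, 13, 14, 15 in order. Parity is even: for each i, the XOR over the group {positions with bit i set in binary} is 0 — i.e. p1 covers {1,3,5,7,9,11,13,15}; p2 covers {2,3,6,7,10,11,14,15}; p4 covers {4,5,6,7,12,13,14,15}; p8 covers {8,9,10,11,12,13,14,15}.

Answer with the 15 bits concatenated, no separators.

Place data at non-parity positions: p1 p2 0 p4 0 1 1 p8 0 0 1 1 1 1 0
p1 (pos 1,3,5,7,9,11,13,15): XOR of data positions = 0⊕0⊕1⊕0⊕1⊕1⊕0 = 1
p2 (pos 2,3,6,7,10,11,14,15): XOR of data positions = 0⊕1⊕1⊕0⊕1⊕1⊕0 = 0
p4 (pos 4,5,6,7,12,13,14,15): XOR of data positions = 0⊕1⊕1⊕1⊕1⊕1⊕0 = 1
p8 (pos 8,9,10,11,12,13,14,15): XOR of data positions = 0⊕0⊕1⊕1⊕1⊕1⊕0 = 0
Codeword: 100101100011110

100101100011110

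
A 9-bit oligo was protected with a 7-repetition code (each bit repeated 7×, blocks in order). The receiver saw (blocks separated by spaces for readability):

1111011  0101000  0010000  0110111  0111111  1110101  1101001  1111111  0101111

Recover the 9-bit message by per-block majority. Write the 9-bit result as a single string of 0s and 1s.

100111111

Block 1 (1111011): 6 ones → 1
Block 2 (0101000): 2 ones → 0
Block 3 (0010000): 1 one → 0
Block 4 (0110111): 5 ones → 1
Block 5 (0111111): 6 ones → 1
Block 6 (1110101): 5 ones → 1
Block 7 (1101001): 4 ones → 1
Block 8 (1111111): 7 ones → 1
Block 9 (0101111): 5 ones → 1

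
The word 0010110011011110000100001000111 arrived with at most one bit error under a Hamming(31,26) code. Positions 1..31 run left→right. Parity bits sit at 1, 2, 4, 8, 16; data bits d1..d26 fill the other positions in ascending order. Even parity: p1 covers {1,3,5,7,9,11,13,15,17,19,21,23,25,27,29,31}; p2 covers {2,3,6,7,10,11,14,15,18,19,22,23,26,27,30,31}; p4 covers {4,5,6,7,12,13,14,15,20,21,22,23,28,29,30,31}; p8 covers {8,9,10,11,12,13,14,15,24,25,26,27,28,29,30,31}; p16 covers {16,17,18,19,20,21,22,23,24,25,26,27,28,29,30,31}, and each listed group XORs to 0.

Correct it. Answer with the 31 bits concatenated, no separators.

0010110011011110010100001000111

s1 (pos 1,3,5,7,9,11,13,15,17,19,21,23,25,27,29,31): 0⊕1⊕1⊕0⊕1⊕0⊕1⊕1⊕0⊕0⊕0⊕0⊕1⊕0⊕1⊕1 = 0
s2 (pos 2,3,6,7,10,11,14,15,18,19,22,23,26,27,30,31): 0⊕1⊕1⊕0⊕1⊕0⊕1⊕1⊕0⊕0⊕0⊕0⊕0⊕0⊕1⊕1 = 1
s4 (pos 4,5,6,7,12,13,14,15,20,21,22,23,28,29,30,31): 0⊕1⊕1⊕0⊕1⊕1⊕1⊕1⊕1⊕0⊕0⊕0⊕0⊕1⊕1⊕1 = 0
s8 (pos 8,9,10,11,12,13,14,15,24,25,26,27,28,29,30,31): 0⊕1⊕1⊕0⊕1⊕1⊕1⊕1⊕0⊕1⊕0⊕0⊕0⊕1⊕1⊕1 = 0
s16 (pos 16,17,18,19,20,21,22,23,24,25,26,27,28,29,30,31): 0⊕0⊕0⊕0⊕1⊕0⊕0⊕0⊕0⊕1⊕0⊕0⊕0⊕1⊕1⊕1 = 1
Syndrome s16…s1 = 10010 → error at position 18.
Flip position 18: 0010110011011110000100001000111 → 0010110011011110010100001000111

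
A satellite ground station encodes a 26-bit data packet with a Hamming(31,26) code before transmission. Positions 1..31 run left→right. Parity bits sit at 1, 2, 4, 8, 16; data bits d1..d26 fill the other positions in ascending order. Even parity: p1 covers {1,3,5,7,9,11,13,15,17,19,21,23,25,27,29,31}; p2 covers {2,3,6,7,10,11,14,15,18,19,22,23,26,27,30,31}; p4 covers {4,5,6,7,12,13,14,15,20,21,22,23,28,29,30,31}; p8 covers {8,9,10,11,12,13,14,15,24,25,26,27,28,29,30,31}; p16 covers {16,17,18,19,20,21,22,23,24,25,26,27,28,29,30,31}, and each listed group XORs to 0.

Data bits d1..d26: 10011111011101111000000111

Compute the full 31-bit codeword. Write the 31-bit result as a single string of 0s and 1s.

Place data at non-parity positions: p1 p2 1 p4 0 0 1 p8 1 1 1 1 0 1 1 p16 1 0 1 1 1 1 0 0 0 0 0 0 1 1 1
p1 (pos 1,3,5,7,9,11,13,15,17,19,21,23,25,27,29,31): XOR of data positions = 1⊕0⊕1⊕1⊕1⊕0⊕1⊕1⊕1⊕1⊕0⊕0⊕0⊕1⊕1 = 0
p2 (pos 2,3,6,7,10,11,14,15,18,19,22,23,26,27,30,31): XOR of data positions = 1⊕0⊕1⊕1⊕1⊕1⊕1⊕0⊕1⊕1⊕0⊕0⊕0⊕1⊕1 = 0
p4 (pos 4,5,6,7,12,13,14,15,20,21,22,23,28,29,30,31): XOR of data positions = 0⊕0⊕1⊕1⊕0⊕1⊕1⊕1⊕1⊕1⊕0⊕0⊕1⊕1⊕1 = 0
p8 (pos 8,9,10,11,12,13,14,15,24,25,26,27,28,29,30,31): XOR of data positions = 1⊕1⊕1⊕1⊕0⊕1⊕1⊕0⊕0⊕0⊕0⊕0⊕1⊕1⊕1 = 1
p16 (pos 16,17,18,19,20,21,22,23,24,25,26,27,28,29,30,31): XOR of data positions = 1⊕0⊕1⊕1⊕1⊕1⊕0⊕0⊕0⊕0⊕0⊕0⊕1⊕1⊕1 = 0
Codeword: 0010001111110110101111000000111

0010001111110110101111000000111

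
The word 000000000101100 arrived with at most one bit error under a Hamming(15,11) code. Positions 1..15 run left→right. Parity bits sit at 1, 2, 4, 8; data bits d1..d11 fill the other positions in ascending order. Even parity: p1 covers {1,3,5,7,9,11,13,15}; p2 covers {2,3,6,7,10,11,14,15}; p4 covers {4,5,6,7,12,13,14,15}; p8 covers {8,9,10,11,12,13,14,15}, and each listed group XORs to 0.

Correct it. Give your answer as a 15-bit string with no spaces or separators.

s1 (pos 1,3,5,7,9,11,13,15): 0⊕0⊕0⊕0⊕0⊕0⊕1⊕0 = 1
s2 (pos 2,3,6,7,10,11,14,15): 0⊕0⊕0⊕0⊕1⊕0⊕0⊕0 = 1
s4 (pos 4,5,6,7,12,13,14,15): 0⊕0⊕0⊕0⊕1⊕1⊕0⊕0 = 0
s8 (pos 8,9,10,11,12,13,14,15): 0⊕0⊕1⊕0⊕1⊕1⊕0⊕0 = 1
Syndrome s8…s1 = 1011 → error at position 11.
Flip position 11: 000000000101100 → 000000000111100

000000000111100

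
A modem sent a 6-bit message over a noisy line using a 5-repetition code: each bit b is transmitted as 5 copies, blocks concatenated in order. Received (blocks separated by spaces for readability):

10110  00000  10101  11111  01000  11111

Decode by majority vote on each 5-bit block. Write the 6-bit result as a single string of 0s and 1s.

Block 1 (10110): 3 ones → 1
Block 2 (00000): 0 ones → 0
Block 3 (10101): 3 ones → 1
Block 4 (11111): 5 ones → 1
Block 5 (01000): 1 one → 0
Block 6 (11111): 5 ones → 1

101101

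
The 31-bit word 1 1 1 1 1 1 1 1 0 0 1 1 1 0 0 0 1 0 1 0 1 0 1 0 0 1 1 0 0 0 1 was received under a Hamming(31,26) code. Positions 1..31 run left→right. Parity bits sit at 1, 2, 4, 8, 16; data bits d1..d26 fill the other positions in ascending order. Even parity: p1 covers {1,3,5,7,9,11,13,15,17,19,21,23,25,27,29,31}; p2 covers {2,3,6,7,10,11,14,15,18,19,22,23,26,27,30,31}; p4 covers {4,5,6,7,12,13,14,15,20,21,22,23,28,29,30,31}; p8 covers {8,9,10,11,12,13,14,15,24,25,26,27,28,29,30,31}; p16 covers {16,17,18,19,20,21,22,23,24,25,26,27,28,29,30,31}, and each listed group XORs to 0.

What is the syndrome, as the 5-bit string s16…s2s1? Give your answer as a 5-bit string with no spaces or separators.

s1 (pos 1,3,5,7,9,11,13,15,17,19,21,23,25,27,29,31): 1⊕1⊕1⊕1⊕0⊕1⊕1⊕0⊕1⊕1⊕1⊕1⊕0⊕1⊕0⊕1 = 0
s2 (pos 2,3,6,7,10,11,14,15,18,19,22,23,26,27,30,31): 1⊕1⊕1⊕1⊕0⊕1⊕0⊕0⊕0⊕1⊕0⊕1⊕1⊕1⊕0⊕1 = 0
s4 (pos 4,5,6,7,12,13,14,15,20,21,22,23,28,29,30,31): 1⊕1⊕1⊕1⊕1⊕1⊕0⊕0⊕0⊕1⊕0⊕1⊕0⊕0⊕0⊕1 = 1
s8 (pos 8,9,10,11,12,13,14,15,24,25,26,27,28,29,30,31): 1⊕0⊕0⊕1⊕1⊕1⊕0⊕0⊕0⊕0⊕1⊕1⊕0⊕0⊕0⊕1 = 1
s16 (pos 16,17,18,19,20,21,22,23,24,25,26,27,28,29,30,31): 0⊕1⊕0⊕1⊕0⊕1⊕0⊕1⊕0⊕0⊕1⊕1⊕0⊕0⊕0⊕1 = 1
Syndrome s16…s1 = 11100 → error at position 28.

11100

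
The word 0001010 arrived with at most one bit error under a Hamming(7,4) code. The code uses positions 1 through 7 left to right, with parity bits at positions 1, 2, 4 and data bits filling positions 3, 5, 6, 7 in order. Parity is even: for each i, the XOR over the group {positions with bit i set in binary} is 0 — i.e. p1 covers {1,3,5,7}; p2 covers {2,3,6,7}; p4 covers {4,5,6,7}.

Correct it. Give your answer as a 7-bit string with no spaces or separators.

0101010

s1 (pos 1,3,5,7): 0⊕0⊕0⊕0 = 0
s2 (pos 2,3,6,7): 0⊕0⊕1⊕0 = 1
s4 (pos 4,5,6,7): 1⊕0⊕1⊕0 = 0
Syndrome s4…s1 = 010 → error at position 2.
Flip position 2: 0001010 → 0101010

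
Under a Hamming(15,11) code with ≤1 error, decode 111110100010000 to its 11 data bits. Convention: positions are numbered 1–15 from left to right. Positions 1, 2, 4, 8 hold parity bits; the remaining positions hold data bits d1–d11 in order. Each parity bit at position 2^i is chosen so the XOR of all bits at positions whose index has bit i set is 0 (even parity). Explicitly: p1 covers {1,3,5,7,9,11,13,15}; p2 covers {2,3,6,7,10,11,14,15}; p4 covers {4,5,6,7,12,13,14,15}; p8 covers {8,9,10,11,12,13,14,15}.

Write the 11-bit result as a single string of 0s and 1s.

s1 (pos 1,3,5,7,9,11,13,15): 1⊕1⊕1⊕1⊕0⊕1⊕0⊕0 = 1
s2 (pos 2,3,6,7,10,11,14,15): 1⊕1⊕0⊕1⊕0⊕1⊕0⊕0 = 0
s4 (pos 4,5,6,7,12,13,14,15): 1⊕1⊕0⊕1⊕0⊕0⊕0⊕0 = 1
s8 (pos 8,9,10,11,12,13,14,15): 0⊕0⊕0⊕1⊕0⊕0⊕0⊕0 = 1
Syndrome s8…s1 = 1101 → error at position 13.
Flip position 13: 111110100010000 → 111110100010100
Read data bits from positions 3,5,6,7,9,10,11,12,13,14,15: 11010010100

11010010100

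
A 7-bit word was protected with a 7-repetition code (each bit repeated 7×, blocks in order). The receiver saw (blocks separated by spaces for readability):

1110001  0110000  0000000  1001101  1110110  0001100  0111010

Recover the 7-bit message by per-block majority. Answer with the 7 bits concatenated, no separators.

Block 1 (1110001): 4 ones → 1
Block 2 (0110000): 2 ones → 0
Block 3 (0000000): 0 ones → 0
Block 4 (1001101): 4 ones → 1
Block 5 (1110110): 5 ones → 1
Block 6 (0001100): 2 ones → 0
Block 7 (0111010): 4 ones → 1

1001101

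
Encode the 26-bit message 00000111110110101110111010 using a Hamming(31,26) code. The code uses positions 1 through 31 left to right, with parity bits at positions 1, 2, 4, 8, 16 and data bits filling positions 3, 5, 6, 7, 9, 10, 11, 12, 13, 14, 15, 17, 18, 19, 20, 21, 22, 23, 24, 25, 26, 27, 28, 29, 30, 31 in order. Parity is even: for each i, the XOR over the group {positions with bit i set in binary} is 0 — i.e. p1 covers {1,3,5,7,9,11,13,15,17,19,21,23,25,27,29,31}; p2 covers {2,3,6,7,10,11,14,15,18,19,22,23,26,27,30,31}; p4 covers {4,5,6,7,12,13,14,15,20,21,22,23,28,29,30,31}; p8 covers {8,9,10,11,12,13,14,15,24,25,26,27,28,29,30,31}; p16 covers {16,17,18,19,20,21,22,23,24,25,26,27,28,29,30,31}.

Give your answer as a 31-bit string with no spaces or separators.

1100000001111100110101110111010

Place data at non-parity positions: p1 p2 0 p4 0 0 0 p8 0 1 1 1 1 1 0 p16 1 1 0 1 0 1 1 1 0 1 1 1 0 1 0
p1 (pos 1,3,5,7,9,11,13,15,17,19,21,23,25,27,29,31): XOR of data positions = 0⊕0⊕0⊕0⊕1⊕1⊕0⊕1⊕0⊕0⊕1⊕0⊕1⊕0⊕0 = 1
p2 (pos 2,3,6,7,10,11,14,15,18,19,22,23,26,27,30,31): XOR of data positions = 0⊕0⊕0⊕1⊕1⊕1⊕0⊕1⊕0⊕1⊕1⊕1⊕1⊕1⊕0 = 1
p4 (pos 4,5,6,7,12,13,14,15,20,21,22,23,28,29,30,31): XOR of data positions = 0⊕0⊕0⊕1⊕1⊕1⊕0⊕1⊕0⊕1⊕1⊕1⊕0⊕1⊕0 = 0
p8 (pos 8,9,10,11,12,13,14,15,24,25,26,27,28,29,30,31): XOR of data positions = 0⊕1⊕1⊕1⊕1⊕1⊕0⊕1⊕0⊕1⊕1⊕1⊕0⊕1⊕0 = 0
p16 (pos 16,17,18,19,20,21,22,23,24,25,26,27,28,29,30,31): XOR of data positions = 1⊕1⊕0⊕1⊕0⊕1⊕1⊕1⊕0⊕1⊕1⊕1⊕0⊕1⊕0 = 0
Codeword: 1100000001111100110101110111010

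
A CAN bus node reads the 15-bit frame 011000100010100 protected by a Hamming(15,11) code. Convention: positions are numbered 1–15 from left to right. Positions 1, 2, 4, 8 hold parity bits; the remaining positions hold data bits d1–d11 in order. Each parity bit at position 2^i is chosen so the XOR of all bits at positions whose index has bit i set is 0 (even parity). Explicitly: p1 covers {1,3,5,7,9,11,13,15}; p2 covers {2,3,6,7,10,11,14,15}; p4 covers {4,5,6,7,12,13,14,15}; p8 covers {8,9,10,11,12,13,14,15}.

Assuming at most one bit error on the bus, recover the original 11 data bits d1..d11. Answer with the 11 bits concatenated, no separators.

10010010100

s1 (pos 1,3,5,7,9,11,13,15): 0⊕1⊕0⊕1⊕0⊕1⊕1⊕0 = 0
s2 (pos 2,3,6,7,10,11,14,15): 1⊕1⊕0⊕1⊕0⊕1⊕0⊕0 = 0
s4 (pos 4,5,6,7,12,13,14,15): 0⊕0⊕0⊕1⊕0⊕1⊕0⊕0 = 0
s8 (pos 8,9,10,11,12,13,14,15): 0⊕0⊕0⊕1⊕0⊕1⊕0⊕0 = 0
Syndrome s8…s1 = 0000 → no error.
Read data bits from positions 3,5,6,7,9,10,11,12,13,14,15: 10010010100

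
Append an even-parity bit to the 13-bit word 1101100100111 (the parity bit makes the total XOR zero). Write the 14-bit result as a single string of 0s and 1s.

XOR of the 13 data bits: 1⊕1⊕0⊕1⊕1⊕0⊕0⊕1⊕0⊕0⊕1⊕1⊕1 = 0
Parity bit = 0 (so all 14 bits XOR to 0).

11011001001110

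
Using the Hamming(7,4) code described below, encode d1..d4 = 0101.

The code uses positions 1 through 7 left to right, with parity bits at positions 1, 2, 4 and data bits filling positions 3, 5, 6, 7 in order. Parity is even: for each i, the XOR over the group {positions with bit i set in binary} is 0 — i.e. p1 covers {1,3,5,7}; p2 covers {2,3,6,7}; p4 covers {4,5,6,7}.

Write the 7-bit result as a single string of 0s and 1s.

Place data at non-parity positions: p1 p2 0 p4 1 0 1
p1 (pos 1,3,5,7): XOR of data positions = 0⊕1⊕1 = 0
p2 (pos 2,3,6,7): XOR of data positions = 0⊕0⊕1 = 1
p4 (pos 4,5,6,7): XOR of data positions = 1⊕0⊕1 = 0
Codeword: 0100101

0100101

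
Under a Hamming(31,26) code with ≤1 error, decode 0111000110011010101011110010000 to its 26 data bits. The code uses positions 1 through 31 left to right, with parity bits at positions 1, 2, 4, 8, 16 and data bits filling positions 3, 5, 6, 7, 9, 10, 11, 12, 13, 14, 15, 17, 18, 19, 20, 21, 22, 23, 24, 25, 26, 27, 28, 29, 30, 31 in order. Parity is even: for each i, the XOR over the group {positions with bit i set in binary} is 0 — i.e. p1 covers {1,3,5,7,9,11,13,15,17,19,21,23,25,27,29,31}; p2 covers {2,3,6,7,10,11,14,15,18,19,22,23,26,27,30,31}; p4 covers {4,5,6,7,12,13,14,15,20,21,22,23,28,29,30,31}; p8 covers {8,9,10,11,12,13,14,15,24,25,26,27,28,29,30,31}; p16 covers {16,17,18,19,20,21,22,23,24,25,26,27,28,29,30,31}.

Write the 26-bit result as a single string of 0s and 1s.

s1 (pos 1,3,5,7,9,11,13,15,17,19,21,23,25,27,29,31): 0⊕1⊕0⊕0⊕1⊕0⊕1⊕1⊕1⊕1⊕1⊕1⊕0⊕1⊕0⊕0 = 1
s2 (pos 2,3,6,7,10,11,14,15,18,19,22,23,26,27,30,31): 1⊕1⊕0⊕0⊕0⊕0⊕0⊕1⊕0⊕1⊕1⊕1⊕0⊕1⊕0⊕0 = 1
s4 (pos 4,5,6,7,12,13,14,15,20,21,22,23,28,29,30,31): 1⊕0⊕0⊕0⊕1⊕1⊕0⊕1⊕0⊕1⊕1⊕1⊕0⊕0⊕0⊕0 = 1
s8 (pos 8,9,10,11,12,13,14,15,24,25,26,27,28,29,30,31): 1⊕1⊕0⊕0⊕1⊕1⊕0⊕1⊕1⊕0⊕0⊕1⊕0⊕0⊕0⊕0 = 1
s16 (pos 16,17,18,19,20,21,22,23,24,25,26,27,28,29,30,31): 0⊕1⊕0⊕1⊕0⊕1⊕1⊕1⊕1⊕0⊕0⊕1⊕0⊕0⊕0⊕0 = 1
Syndrome s16…s1 = 11111 → error at position 31.
Flip position 31: 0111000110011010101011110010000 → 0111000110011010101011110010001
Read data bits from positions 3,5,6,7,9,10,11,12,13,14,15,17,18,19,20,21,22,23,24,25,26,27,28,29,30,31: 10001001101101011110010001

10001001101101011110010001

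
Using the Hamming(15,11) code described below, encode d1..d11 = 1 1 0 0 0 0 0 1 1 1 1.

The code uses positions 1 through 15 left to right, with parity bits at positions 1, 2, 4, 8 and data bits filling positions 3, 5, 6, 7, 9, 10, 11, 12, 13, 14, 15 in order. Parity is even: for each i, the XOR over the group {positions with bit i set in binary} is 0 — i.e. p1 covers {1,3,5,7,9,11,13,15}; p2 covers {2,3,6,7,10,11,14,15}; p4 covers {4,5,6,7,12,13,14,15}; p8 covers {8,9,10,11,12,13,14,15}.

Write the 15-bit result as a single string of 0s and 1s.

Place data at non-parity positions: p1 p2 1 p4 1 0 0 p8 0 0 0 1 1 1 1
p1 (pos 1,3,5,7,9,11,13,15): XOR of data positions = 1⊕1⊕0⊕0⊕0⊕1⊕1 = 0
p2 (pos 2,3,6,7,10,11,14,15): XOR of data positions = 1⊕0⊕0⊕0⊕0⊕1⊕1 = 1
p4 (pos 4,5,6,7,12,13,14,15): XOR of data positions = 1⊕0⊕0⊕1⊕1⊕1⊕1 = 1
p8 (pos 8,9,10,11,12,13,14,15): XOR of data positions = 0⊕0⊕0⊕1⊕1⊕1⊕1 = 0
Codeword: 011110000001111

011110000001111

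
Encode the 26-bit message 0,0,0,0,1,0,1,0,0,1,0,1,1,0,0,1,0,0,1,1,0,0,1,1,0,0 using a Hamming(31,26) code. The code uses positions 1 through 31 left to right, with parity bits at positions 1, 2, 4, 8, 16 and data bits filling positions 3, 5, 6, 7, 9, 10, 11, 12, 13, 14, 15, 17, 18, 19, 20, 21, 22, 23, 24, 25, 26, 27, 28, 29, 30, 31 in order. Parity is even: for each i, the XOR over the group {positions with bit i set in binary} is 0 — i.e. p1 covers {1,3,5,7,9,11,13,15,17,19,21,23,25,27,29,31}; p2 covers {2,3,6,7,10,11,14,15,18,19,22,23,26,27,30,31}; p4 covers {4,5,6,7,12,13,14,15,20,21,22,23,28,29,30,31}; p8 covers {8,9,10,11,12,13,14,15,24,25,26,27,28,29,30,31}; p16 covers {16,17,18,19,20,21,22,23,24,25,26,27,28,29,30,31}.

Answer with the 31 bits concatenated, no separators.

0100000110100101110010011001100

Place data at non-parity positions: p1 p2 0 p4 0 0 0 p8 1 0 1 0 0 1 0 p16 1 1 0 0 1 0 0 1 1 0 0 1 1 0 0
p1 (pos 1,3,5,7,9,11,13,15,17,19,21,23,25,27,29,31): XOR of data positions = 0⊕0⊕0⊕1⊕1⊕0⊕0⊕1⊕0⊕1⊕0⊕1⊕0⊕1⊕0 = 0
p2 (pos 2,3,6,7,10,11,14,15,18,19,22,23,26,27,30,31): XOR of data positions = 0⊕0⊕0⊕0⊕1⊕1⊕0⊕1⊕0⊕0⊕0⊕0⊕0⊕0⊕0 = 1
p4 (pos 4,5,6,7,12,13,14,15,20,21,22,23,28,29,30,31): XOR of data positions = 0⊕0⊕0⊕0⊕0⊕1⊕0⊕0⊕1⊕0⊕0⊕1⊕1⊕0⊕0 = 0
p8 (pos 8,9,10,11,12,13,14,15,24,25,26,27,28,29,30,31): XOR of data positions = 1⊕0⊕1⊕0⊕0⊕1⊕0⊕1⊕1⊕0⊕0⊕1⊕1⊕0⊕0 = 1
p16 (pos 16,17,18,19,20,21,22,23,24,25,26,27,28,29,30,31): XOR of data positions = 1⊕1⊕0⊕0⊕1⊕0⊕0⊕1⊕1⊕0⊕0⊕1⊕1⊕0⊕0 = 1
Codeword: 0100000110100101110010011001100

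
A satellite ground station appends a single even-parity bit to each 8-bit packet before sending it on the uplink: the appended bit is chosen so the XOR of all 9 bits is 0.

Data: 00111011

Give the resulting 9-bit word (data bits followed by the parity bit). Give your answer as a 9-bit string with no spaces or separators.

XOR of the 8 data bits: 0⊕0⊕1⊕1⊕1⊕0⊕1⊕1 = 1
Parity bit = 1 (so all 9 bits XOR to 0).

001110111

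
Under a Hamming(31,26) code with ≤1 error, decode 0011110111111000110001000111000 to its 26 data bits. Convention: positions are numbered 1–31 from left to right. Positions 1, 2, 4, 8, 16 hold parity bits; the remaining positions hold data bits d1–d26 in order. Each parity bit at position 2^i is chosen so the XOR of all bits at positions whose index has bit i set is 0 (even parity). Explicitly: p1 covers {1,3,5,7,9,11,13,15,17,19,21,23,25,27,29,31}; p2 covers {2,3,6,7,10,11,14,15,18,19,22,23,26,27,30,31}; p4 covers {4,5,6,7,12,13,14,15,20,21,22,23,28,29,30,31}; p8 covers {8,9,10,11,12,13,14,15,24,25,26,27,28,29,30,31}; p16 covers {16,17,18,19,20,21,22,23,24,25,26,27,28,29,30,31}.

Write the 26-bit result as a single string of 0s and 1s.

11101111000110001000111000

s1 (pos 1,3,5,7,9,11,13,15,17,19,21,23,25,27,29,31): 0⊕1⊕1⊕0⊕1⊕1⊕1⊕0⊕1⊕0⊕0⊕0⊕0⊕1⊕0⊕0 = 1
s2 (pos 2,3,6,7,10,11,14,15,18,19,22,23,26,27,30,31): 0⊕1⊕1⊕0⊕1⊕1⊕0⊕0⊕1⊕0⊕1⊕0⊕1⊕1⊕0⊕0 = 0
s4 (pos 4,5,6,7,12,13,14,15,20,21,22,23,28,29,30,31): 1⊕1⊕1⊕0⊕1⊕1⊕0⊕0⊕0⊕0⊕1⊕0⊕1⊕0⊕0⊕0 = 1
s8 (pos 8,9,10,11,12,13,14,15,24,25,26,27,28,29,30,31): 1⊕1⊕1⊕1⊕1⊕1⊕0⊕0⊕0⊕0⊕1⊕1⊕1⊕0⊕0⊕0 = 1
s16 (pos 16,17,18,19,20,21,22,23,24,25,26,27,28,29,30,31): 0⊕1⊕1⊕0⊕0⊕0⊕1⊕0⊕0⊕0⊕1⊕1⊕1⊕0⊕0⊕0 = 0
Syndrome s16…s1 = 01101 → error at position 13.
Flip position 13: 0011110111111000110001000111000 → 0011110111110000110001000111000
Read data bits from positions 3,5,6,7,9,10,11,12,13,14,15,17,18,19,20,21,22,23,24,25,26,27,28,29,30,31: 11101111000110001000111000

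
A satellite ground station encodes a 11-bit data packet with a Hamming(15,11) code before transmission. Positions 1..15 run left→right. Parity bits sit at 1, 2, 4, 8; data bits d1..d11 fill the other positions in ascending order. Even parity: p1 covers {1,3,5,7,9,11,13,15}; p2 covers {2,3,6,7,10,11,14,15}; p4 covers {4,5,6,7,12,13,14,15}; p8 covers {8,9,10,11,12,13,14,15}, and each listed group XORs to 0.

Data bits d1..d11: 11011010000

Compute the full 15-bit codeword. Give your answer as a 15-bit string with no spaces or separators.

111010101010000

Place data at non-parity positions: p1 p2 1 p4 1 0 1 p8 1 0 1 0 0 0 0
p1 (pos 1,3,5,7,9,11,13,15): XOR of data positions = 1⊕1⊕1⊕1⊕1⊕0⊕0 = 1
p2 (pos 2,3,6,7,10,11,14,15): XOR of data positions = 1⊕0⊕1⊕0⊕1⊕0⊕0 = 1
p4 (pos 4,5,6,7,12,13,14,15): XOR of data positions = 1⊕0⊕1⊕0⊕0⊕0⊕0 = 0
p8 (pos 8,9,10,11,12,13,14,15): XOR of data positions = 1⊕0⊕1⊕0⊕0⊕0⊕0 = 0
Codeword: 111010101010000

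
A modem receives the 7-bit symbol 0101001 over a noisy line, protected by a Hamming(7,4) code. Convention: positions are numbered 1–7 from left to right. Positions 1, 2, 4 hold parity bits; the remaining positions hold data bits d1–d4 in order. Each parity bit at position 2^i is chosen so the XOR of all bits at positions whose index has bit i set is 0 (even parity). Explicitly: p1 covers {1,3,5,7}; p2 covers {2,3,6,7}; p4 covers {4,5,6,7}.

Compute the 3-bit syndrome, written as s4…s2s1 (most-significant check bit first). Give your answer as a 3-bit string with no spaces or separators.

001

s1 (pos 1,3,5,7): 0⊕0⊕0⊕1 = 1
s2 (pos 2,3,6,7): 1⊕0⊕0⊕1 = 0
s4 (pos 4,5,6,7): 1⊕0⊕0⊕1 = 0
Syndrome s4…s1 = 001 → error at position 1.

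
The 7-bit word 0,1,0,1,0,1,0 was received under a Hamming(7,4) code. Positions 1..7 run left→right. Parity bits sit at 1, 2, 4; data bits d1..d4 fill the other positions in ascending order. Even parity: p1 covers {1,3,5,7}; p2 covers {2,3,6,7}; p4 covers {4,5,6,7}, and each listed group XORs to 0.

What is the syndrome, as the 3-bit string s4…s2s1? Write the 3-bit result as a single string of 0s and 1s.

s1 (pos 1,3,5,7): 0⊕0⊕0⊕0 = 0
s2 (pos 2,3,6,7): 1⊕0⊕1⊕0 = 0
s4 (pos 4,5,6,7): 1⊕0⊕1⊕0 = 0
Syndrome s4…s1 = 000 → no error.

000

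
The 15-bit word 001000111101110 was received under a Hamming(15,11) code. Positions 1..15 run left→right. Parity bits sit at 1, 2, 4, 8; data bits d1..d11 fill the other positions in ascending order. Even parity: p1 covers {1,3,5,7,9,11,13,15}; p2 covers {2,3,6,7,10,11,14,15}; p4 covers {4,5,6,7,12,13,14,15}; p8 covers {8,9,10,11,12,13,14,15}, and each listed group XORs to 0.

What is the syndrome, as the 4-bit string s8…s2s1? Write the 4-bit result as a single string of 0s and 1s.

0000

s1 (pos 1,3,5,7,9,11,13,15): 0⊕1⊕0⊕1⊕1⊕0⊕1⊕0 = 0
s2 (pos 2,3,6,7,10,11,14,15): 0⊕1⊕0⊕1⊕1⊕0⊕1⊕0 = 0
s4 (pos 4,5,6,7,12,13,14,15): 0⊕0⊕0⊕1⊕1⊕1⊕1⊕0 = 0
s8 (pos 8,9,10,11,12,13,14,15): 1⊕1⊕1⊕0⊕1⊕1⊕1⊕0 = 0
Syndrome s8…s1 = 0000 → no error.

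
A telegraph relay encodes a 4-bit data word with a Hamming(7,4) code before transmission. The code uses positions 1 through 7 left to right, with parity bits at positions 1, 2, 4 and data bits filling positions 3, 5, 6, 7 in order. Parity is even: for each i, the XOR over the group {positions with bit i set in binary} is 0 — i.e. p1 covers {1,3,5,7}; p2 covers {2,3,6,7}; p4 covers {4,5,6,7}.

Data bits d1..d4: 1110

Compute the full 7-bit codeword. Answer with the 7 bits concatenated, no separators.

Place data at non-parity positions: p1 p2 1 p4 1 1 0
p1 (pos 1,3,5,7): XOR of data positions = 1⊕1⊕0 = 0
p2 (pos 2,3,6,7): XOR of data positions = 1⊕1⊕0 = 0
p4 (pos 4,5,6,7): XOR of data positions = 1⊕1⊕0 = 0
Codeword: 0010110

0010110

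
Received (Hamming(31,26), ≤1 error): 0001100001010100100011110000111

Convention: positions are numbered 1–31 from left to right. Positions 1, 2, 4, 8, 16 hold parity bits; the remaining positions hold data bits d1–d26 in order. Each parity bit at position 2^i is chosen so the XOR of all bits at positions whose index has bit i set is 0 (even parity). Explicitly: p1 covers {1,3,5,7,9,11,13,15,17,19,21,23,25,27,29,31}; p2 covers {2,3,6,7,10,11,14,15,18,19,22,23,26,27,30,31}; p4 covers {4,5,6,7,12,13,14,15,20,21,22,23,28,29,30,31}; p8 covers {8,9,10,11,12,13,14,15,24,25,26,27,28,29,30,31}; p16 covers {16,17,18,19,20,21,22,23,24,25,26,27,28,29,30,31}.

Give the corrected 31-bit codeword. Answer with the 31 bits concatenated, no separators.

0001100101010100100011110000111

s1 (pos 1,3,5,7,9,11,13,15,17,19,21,23,25,27,29,31): 0⊕0⊕1⊕0⊕0⊕0⊕0⊕0⊕1⊕0⊕1⊕1⊕0⊕0⊕1⊕1 = 0
s2 (pos 2,3,6,7,10,11,14,15,18,19,22,23,26,27,30,31): 0⊕0⊕0⊕0⊕1⊕0⊕1⊕0⊕0⊕0⊕1⊕1⊕0⊕0⊕1⊕1 = 0
s4 (pos 4,5,6,7,12,13,14,15,20,21,22,23,28,29,30,31): 1⊕1⊕0⊕0⊕1⊕0⊕1⊕0⊕0⊕1⊕1⊕1⊕0⊕1⊕1⊕1 = 0
s8 (pos 8,9,10,11,12,13,14,15,24,25,26,27,28,29,30,31): 0⊕0⊕1⊕0⊕1⊕0⊕1⊕0⊕1⊕0⊕0⊕0⊕0⊕1⊕1⊕1 = 1
s16 (pos 16,17,18,19,20,21,22,23,24,25,26,27,28,29,30,31): 0⊕1⊕0⊕0⊕0⊕1⊕1⊕1⊕1⊕0⊕0⊕0⊕0⊕1⊕1⊕1 = 0
Syndrome s16…s1 = 01000 → error at position 8.
Flip position 8: 0001100001010100100011110000111 → 0001100101010100100011110000111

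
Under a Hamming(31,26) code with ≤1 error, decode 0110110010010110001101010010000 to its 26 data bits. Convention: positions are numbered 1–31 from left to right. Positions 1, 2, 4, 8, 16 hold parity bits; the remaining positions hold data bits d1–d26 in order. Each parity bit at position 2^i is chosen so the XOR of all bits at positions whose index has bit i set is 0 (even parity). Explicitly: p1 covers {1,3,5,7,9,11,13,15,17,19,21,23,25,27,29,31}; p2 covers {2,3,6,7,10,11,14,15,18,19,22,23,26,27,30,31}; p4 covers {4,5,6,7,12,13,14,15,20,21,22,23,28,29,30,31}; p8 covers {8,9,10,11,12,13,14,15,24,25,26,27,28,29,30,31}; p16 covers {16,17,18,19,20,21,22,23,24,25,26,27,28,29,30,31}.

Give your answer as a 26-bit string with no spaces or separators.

s1 (pos 1,3,5,7,9,11,13,15,17,19,21,23,25,27,29,31): 0⊕1⊕1⊕0⊕1⊕0⊕0⊕1⊕0⊕1⊕0⊕0⊕0⊕1⊕0⊕0 = 0
s2 (pos 2,3,6,7,10,11,14,15,18,19,22,23,26,27,30,31): 1⊕1⊕1⊕0⊕0⊕0⊕1⊕1⊕0⊕1⊕1⊕0⊕0⊕1⊕0⊕0 = 0
s4 (pos 4,5,6,7,12,13,14,15,20,21,22,23,28,29,30,31): 0⊕1⊕1⊕0⊕1⊕0⊕1⊕1⊕1⊕0⊕1⊕0⊕0⊕0⊕0⊕0 = 1
s8 (pos 8,9,10,11,12,13,14,15,24,25,26,27,28,29,30,31): 0⊕1⊕0⊕0⊕1⊕0⊕1⊕1⊕1⊕0⊕0⊕1⊕0⊕0⊕0⊕0 = 0
s16 (pos 16,17,18,19,20,21,22,23,24,25,26,27,28,29,30,31): 0⊕0⊕0⊕1⊕1⊕0⊕1⊕0⊕1⊕0⊕0⊕1⊕0⊕0⊕0⊕0 = 1
Syndrome s16…s1 = 10100 → error at position 20.
Flip position 20: 0110110010010110001101010010000 → 0110110010010110001001010010000
Read data bits from positions 3,5,6,7,9,10,11,12,13,14,15,17,18,19,20,21,22,23,24,25,26,27,28,29,30,31: 11101001011001001010010000

11101001011001001010010000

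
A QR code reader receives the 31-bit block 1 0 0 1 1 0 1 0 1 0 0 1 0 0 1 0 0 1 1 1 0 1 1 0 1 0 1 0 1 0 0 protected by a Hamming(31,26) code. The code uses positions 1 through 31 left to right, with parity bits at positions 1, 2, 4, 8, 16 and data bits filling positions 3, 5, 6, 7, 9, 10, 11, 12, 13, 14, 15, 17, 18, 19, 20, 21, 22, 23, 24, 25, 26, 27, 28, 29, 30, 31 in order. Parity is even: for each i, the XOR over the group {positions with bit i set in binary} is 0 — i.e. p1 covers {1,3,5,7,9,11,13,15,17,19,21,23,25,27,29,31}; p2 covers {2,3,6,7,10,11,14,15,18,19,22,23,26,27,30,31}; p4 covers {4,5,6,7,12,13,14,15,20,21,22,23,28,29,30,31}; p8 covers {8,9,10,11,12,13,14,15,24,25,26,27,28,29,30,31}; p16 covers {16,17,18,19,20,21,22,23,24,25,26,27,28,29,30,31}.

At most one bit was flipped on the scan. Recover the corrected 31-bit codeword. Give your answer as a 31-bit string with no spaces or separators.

1001111010010010011101101010100

s1 (pos 1,3,5,7,9,11,13,15,17,19,21,23,25,27,29,31): 1⊕0⊕1⊕1⊕1⊕0⊕0⊕1⊕0⊕1⊕0⊕1⊕1⊕1⊕1⊕0 = 0
s2 (pos 2,3,6,7,10,11,14,15,18,19,22,23,26,27,30,31): 0⊕0⊕0⊕1⊕0⊕0⊕0⊕1⊕1⊕1⊕1⊕1⊕0⊕1⊕0⊕0 = 1
s4 (pos 4,5,6,7,12,13,14,15,20,21,22,23,28,29,30,31): 1⊕1⊕0⊕1⊕1⊕0⊕0⊕1⊕1⊕0⊕1⊕1⊕0⊕1⊕0⊕0 = 1
s8 (pos 8,9,10,11,12,13,14,15,24,25,26,27,28,29,30,31): 0⊕1⊕0⊕0⊕1⊕0⊕0⊕1⊕0⊕1⊕0⊕1⊕0⊕1⊕0⊕0 = 0
s16 (pos 16,17,18,19,20,21,22,23,24,25,26,27,28,29,30,31): 0⊕0⊕1⊕1⊕1⊕0⊕1⊕1⊕0⊕1⊕0⊕1⊕0⊕1⊕0⊕0 = 0
Syndrome s16…s1 = 00110 → error at position 6.
Flip position 6: 1001101010010010011101101010100 → 1001111010010010011101101010100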